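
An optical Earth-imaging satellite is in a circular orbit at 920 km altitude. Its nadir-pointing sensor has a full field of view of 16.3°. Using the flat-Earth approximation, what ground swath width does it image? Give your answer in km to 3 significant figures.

Half-angle = 16.3°/2 = 8.15°.
Swath width ≈ 2h·tan(θ/2) = 2 × 920 × tan(8.15°) = 263.5 km.

264 km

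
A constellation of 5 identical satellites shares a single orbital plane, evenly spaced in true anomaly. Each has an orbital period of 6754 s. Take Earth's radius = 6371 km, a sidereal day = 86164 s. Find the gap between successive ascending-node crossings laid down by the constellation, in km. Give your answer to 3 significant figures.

Single-satellite node shift = (6754.0/86164) × 360° = 28.22°.
With 5 satellites evenly phased, successive equator crossings are 28.22/5 = 5.644° apart.
That is 5.644 × 111.2 = 628 km at the equator.

628 km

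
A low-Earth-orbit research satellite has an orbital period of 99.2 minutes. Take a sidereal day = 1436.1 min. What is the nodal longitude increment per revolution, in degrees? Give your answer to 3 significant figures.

T = 99.2 min = 5952.0 s.
During one orbit Earth rotates (5952.0 / 86166) × 360° = 24.87°.

24.9°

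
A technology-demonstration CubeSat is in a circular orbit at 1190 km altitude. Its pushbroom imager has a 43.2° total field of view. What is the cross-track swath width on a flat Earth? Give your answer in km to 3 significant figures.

Half-angle = 43.2°/2 = 21.6°.
Swath width ≈ 2h·tan(θ/2) = 2 × 1190 × tan(21.6°) = 942.3 km.

942 km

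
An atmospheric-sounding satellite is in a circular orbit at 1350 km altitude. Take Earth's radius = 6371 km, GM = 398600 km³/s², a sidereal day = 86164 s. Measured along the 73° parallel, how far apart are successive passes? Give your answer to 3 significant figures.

Semi-major axis a = 6371 + 1350 = 7721 km. Period T = 2π√(a³/μ) = 2π√(7721³/398600) = 6751.8 s = 112.53 min.
Node shift per orbit = (6751.8/86164) × 360° = 28.21°.
Equatorial spacing = 28.21 × 111.2 km/° = 3137 km.
At 73° latitude, spacing = 3137 × cos(73°) = 917 km.

917 km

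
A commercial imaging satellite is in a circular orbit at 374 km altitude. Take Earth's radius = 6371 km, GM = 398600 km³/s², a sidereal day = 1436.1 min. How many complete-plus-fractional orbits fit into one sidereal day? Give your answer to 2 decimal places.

Semi-major axis a = 6371 + 374 = 6745 km. Period T = 2π√(a³/μ) = 2π√(6745³/398600) = 5513.0 s = 91.88 min.
Orbits per sidereal day = 86166 / 5513.0 = 15.630.

15.63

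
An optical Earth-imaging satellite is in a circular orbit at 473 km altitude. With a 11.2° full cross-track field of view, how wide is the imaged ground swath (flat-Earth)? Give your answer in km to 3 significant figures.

92.8 km

Half-angle = 11.2°/2 = 5.6°.
Swath width ≈ 2h·tan(θ/2) = 2 × 473 × tan(5.6°) = 92.8 km.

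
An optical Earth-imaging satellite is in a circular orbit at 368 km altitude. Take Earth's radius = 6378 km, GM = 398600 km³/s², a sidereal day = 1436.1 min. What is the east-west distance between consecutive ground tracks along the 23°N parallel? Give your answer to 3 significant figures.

Semi-major axis a = 6378 + 368 = 6746 km. Period T = 2π√(a³/μ) = 2π√(6746³/398600) = 5514.2 s = 91.90 min.
Node shift per orbit = (5514.2/86166) × 360° = 23.04°.
Equatorial spacing = 23.04 × 111.3 km/° = 2565 km.
At 23° latitude, spacing = 2565 × cos(23°) = 2361 km.

2360 km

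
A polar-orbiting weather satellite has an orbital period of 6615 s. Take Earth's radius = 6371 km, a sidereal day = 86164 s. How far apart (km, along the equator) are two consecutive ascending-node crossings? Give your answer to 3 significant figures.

During one orbit Earth rotates (6615.0 / 86164) × 360° = 27.64°.
At the equator that is 27.64° × (2π·6371/360) km/° = 27.64 × 111.2 = 3073 km.

3070 km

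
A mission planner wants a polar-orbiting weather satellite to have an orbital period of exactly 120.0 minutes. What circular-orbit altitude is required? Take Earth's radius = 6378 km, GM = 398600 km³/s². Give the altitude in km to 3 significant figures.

1680 km

T = 120.0 min = 7200.0 s.
From T = 2π√(a³/μ): a = (μ T²/4π²)^(1/3) = (398600 × 7200.0² / 4π²)^(1/3) = 8059 km.
Altitude h = a − R = 8059 − 6378 = 1681 km.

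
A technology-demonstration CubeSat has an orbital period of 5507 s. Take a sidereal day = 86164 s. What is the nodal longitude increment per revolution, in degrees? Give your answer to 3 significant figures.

23.0°

During one orbit Earth rotates (5507.0 / 86164) × 360° = 23.01°.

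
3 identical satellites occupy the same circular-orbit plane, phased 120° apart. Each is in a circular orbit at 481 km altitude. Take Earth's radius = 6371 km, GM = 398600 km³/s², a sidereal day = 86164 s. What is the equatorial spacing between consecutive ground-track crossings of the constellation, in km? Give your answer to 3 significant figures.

Semi-major axis a = 6371 + 481 = 6852 km. Period T = 2π√(a³/μ) = 2π√(6852³/398600) = 5644.7 s = 94.08 min.
Single-satellite node shift = (5644.7/86164) × 360° = 23.58°.
With 3 satellites evenly phased, successive equator crossings are 23.58/3 = 7.861° apart.
That is 7.861 × 111.2 = 874 km at the equator.

874 km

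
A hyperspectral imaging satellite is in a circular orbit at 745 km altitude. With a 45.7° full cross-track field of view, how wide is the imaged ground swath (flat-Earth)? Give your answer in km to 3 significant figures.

628 km

Half-angle = 45.7°/2 = 22.85°.
Swath width ≈ 2h·tan(θ/2) = 2 × 745 × tan(22.85°) = 627.9 km.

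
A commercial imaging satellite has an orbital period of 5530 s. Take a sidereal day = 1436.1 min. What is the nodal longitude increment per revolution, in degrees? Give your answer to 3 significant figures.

23.1°

During one orbit Earth rotates (5530.0 / 86166) × 360° = 23.10°.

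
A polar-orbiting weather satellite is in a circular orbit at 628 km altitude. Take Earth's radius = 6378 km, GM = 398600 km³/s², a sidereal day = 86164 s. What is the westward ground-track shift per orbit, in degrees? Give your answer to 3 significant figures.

Semi-major axis a = 6378 + 628 = 7006 km. Period T = 2π√(a³/μ) = 2π√(7006³/398600) = 5836.0 s = 97.27 min.
During one orbit Earth rotates (5836.0 / 86164) × 360° = 24.38°.

24.4°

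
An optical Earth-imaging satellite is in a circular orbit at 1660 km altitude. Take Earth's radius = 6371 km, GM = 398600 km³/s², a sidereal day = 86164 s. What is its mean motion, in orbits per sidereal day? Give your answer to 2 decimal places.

Semi-major axis a = 6371 + 1660 = 8031 km. Period T = 2π√(a³/μ) = 2π√(8031³/398600) = 7162.5 s = 119.38 min.
Orbits per sidereal day = 86164 / 7162.5 = 12.030.

12.03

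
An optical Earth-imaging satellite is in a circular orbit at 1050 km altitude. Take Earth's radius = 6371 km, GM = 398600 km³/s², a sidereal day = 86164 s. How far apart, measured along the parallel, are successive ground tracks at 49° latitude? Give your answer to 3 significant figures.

1940 km

Semi-major axis a = 6371 + 1050 = 7421 km. Period T = 2π√(a³/μ) = 2π√(7421³/398600) = 6362.2 s = 106.04 min.
Node shift per orbit = (6362.2/86164) × 360° = 26.58°.
Equatorial spacing = 26.58 × 111.2 km/° = 2956 km.
At 49° latitude, spacing = 2956 × cos(49°) = 1939 km.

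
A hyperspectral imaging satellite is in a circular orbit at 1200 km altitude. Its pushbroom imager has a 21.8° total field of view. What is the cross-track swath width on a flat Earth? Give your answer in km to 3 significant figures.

Half-angle = 21.8°/2 = 10.9°.
Swath width ≈ 2h·tan(θ/2) = 2 × 1200 × tan(10.9°) = 462.2 km.

462 km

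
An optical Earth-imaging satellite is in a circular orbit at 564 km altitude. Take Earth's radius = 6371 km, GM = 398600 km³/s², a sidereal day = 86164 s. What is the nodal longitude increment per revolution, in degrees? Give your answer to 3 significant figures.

24.0°

Semi-major axis a = 6371 + 564 = 6935 km. Period T = 2π√(a³/μ) = 2π√(6935³/398600) = 5747.5 s = 95.79 min.
During one orbit Earth rotates (5747.5 / 86164) × 360° = 24.01°.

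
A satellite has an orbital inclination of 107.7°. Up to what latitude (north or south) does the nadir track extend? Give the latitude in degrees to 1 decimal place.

Retrograde orbit: the ground track reaches ±(180° − i) = ±(180 − 107.7) = ±72.3°.

72.3°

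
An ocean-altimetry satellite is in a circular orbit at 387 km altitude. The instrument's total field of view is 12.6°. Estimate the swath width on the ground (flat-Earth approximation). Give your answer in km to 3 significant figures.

Half-angle = 12.6°/2 = 6.3°.
Swath width ≈ 2h·tan(θ/2) = 2 × 387 × tan(6.3°) = 85.5 km.

85.5 km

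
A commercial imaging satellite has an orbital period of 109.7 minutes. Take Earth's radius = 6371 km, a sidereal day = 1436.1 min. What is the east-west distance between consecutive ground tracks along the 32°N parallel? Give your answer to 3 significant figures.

2590 km

T = 109.7 min = 6582.0 s.
Node shift per orbit = (6582.0/86166) × 360° = 27.50°.
Equatorial spacing = 27.50 × 111.2 km/° = 3058 km.
At 32° latitude, spacing = 3058 × cos(32°) = 2593 km.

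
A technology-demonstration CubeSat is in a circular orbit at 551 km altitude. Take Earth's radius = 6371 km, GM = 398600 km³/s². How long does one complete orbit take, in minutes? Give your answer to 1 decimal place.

Semi-major axis a = 6371 + 551 = 6922 km. Period T = 2π√(a³/μ) = 2π√(6922³/398600) = 5731.4 s = 95.52 min.

95.5 min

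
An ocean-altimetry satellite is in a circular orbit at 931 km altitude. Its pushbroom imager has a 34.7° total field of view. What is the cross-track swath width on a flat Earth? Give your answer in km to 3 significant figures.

Half-angle = 34.7°/2 = 17.35°.
Swath width ≈ 2h·tan(θ/2) = 2 × 931 × tan(17.35°) = 581.7 km.

582 km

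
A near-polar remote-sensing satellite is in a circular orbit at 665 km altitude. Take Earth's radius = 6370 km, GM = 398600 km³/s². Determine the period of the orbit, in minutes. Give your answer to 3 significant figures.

97.9 min

Semi-major axis a = 6370 + 665 = 7035 km. Period T = 2π√(a³/μ) = 2π√(7035³/398600) = 5872.3 s = 97.87 min.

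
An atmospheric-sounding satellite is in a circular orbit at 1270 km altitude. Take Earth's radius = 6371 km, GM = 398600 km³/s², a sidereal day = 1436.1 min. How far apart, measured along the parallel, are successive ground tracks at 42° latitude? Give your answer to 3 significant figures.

2290 km

Semi-major axis a = 6371 + 1270 = 7641 km. Period T = 2π√(a³/μ) = 2π√(7641³/398600) = 6647.2 s = 110.79 min.
Node shift per orbit = (6647.2/86166) × 360° = 27.77°.
Equatorial spacing = 27.77 × 111.2 km/° = 3088 km.
At 42° latitude, spacing = 3088 × cos(42°) = 2295 km.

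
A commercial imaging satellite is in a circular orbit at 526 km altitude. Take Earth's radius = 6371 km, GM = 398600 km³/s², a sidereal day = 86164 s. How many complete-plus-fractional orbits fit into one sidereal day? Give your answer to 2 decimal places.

15.12

Semi-major axis a = 6371 + 526 = 6897 km. Period T = 2π√(a³/μ) = 2π√(6897³/398600) = 5700.4 s = 95.01 min.
Orbits per sidereal day = 86164 / 5700.4 = 15.116.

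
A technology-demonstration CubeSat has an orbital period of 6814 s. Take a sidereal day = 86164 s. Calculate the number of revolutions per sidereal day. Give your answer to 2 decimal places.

Orbits per sidereal day = 86164 / 6814.0 = 12.645.

12.65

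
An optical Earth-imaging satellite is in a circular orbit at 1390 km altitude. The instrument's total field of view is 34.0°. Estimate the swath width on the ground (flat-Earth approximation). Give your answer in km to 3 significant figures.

850 km

Half-angle = 34.0°/2 = 17°.
Swath width ≈ 2h·tan(θ/2) = 2 × 1390 × tan(17°) = 849.9 km.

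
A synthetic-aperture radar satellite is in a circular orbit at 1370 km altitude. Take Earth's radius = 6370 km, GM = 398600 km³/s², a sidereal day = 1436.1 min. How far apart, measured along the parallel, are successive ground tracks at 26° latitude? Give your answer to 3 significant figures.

Semi-major axis a = 6370 + 1370 = 7740 km. Period T = 2π√(a³/μ) = 2π√(7740³/398600) = 6776.8 s = 112.95 min.
Node shift per orbit = (6776.8/86166) × 360° = 28.31°.
Equatorial spacing = 28.31 × 111.2 km/° = 3148 km.
At 26° latitude, spacing = 3148 × cos(26°) = 2829 km.

2830 km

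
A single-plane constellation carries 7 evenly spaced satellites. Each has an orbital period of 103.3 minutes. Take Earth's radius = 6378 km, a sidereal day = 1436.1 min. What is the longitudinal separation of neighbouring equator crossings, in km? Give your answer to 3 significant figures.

T = 103.3 min = 6198.0 s.
Single-satellite node shift = (6198.0/86166) × 360° = 25.90°.
With 7 satellites evenly phased, successive equator crossings are 25.90/7 = 3.699° apart.
That is 3.699 × 111.3 = 412 km at the equator.

412 km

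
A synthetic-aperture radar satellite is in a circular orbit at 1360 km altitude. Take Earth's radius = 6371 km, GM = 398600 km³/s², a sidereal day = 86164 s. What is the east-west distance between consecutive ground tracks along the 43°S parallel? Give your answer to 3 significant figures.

2300 km

Semi-major axis a = 6371 + 1360 = 7731 km. Period T = 2π√(a³/μ) = 2π√(7731³/398600) = 6765.0 s = 112.75 min.
Node shift per orbit = (6765.0/86164) × 360° = 28.26°.
Equatorial spacing = 28.26 × 111.2 km/° = 3143 km.
At 43° latitude, spacing = 3143 × cos(43°) = 2299 km.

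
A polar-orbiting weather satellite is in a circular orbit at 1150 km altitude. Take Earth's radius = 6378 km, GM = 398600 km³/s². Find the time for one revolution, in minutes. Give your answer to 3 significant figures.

Semi-major axis a = 6378 + 1150 = 7528 km. Period T = 2π√(a³/μ) = 2π√(7528³/398600) = 6500.3 s = 108.34 min.

108 min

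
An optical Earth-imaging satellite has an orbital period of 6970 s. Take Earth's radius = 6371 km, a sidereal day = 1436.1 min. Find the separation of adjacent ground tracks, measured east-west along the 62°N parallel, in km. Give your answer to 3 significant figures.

1520 km

Node shift per orbit = (6970.0/86166) × 360° = 29.12°.
Equatorial spacing = 29.12 × 111.2 km/° = 3238 km.
At 62° latitude, spacing = 3238 × cos(62°) = 1520 km.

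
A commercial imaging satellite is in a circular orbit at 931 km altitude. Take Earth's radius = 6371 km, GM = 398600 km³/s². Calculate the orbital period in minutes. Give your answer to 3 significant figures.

103 min

Semi-major axis a = 6371 + 931 = 7302 km. Period T = 2π√(a³/μ) = 2π√(7302³/398600) = 6209.7 s = 103.50 min.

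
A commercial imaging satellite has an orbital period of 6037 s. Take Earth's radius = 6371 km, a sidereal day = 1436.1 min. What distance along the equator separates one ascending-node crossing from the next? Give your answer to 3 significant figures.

During one orbit Earth rotates (6037.0 / 86166) × 360° = 25.22°.
At the equator that is 25.22° × (2π·6371/360) km/° = 25.22 × 111.2 = 2805 km.

2800 km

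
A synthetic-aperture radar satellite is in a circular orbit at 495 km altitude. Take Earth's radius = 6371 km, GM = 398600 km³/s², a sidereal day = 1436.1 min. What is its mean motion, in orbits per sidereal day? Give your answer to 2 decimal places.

Semi-major axis a = 6371 + 495 = 6866 km. Period T = 2π√(a³/μ) = 2π√(6866³/398600) = 5662.0 s = 94.37 min.
Orbits per sidereal day = 86166 / 5662.0 = 15.218.

15.22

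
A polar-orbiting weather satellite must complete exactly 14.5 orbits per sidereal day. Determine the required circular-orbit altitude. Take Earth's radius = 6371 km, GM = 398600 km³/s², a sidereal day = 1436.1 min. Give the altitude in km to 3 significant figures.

Required period T = 86166 / 14.5 = 5942.5 s.
From T = 2π√(a³/μ): a = (μ T²/4π²)^(1/3) = (398600 × 5942.5² / 4π²)^(1/3) = 7091 km.
Altitude h = a − R = 7091 − 6371 = 720 km.

720 km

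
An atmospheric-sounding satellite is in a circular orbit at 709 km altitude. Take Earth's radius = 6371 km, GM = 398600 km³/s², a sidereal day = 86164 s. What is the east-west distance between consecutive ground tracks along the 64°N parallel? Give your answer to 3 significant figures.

Semi-major axis a = 6371 + 709 = 7080 km. Period T = 2π√(a³/μ) = 2π√(7080³/398600) = 5928.7 s = 98.81 min.
Node shift per orbit = (5928.7/86164) × 360° = 24.77°.
Equatorial spacing = 24.77 × 111.2 km/° = 2754 km.
At 64° latitude, spacing = 2754 × cos(64°) = 1207 km.

1210 km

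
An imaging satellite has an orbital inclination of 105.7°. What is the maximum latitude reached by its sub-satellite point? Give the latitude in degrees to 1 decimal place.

74.3°

Retrograde orbit: the ground track reaches ±(180° − i) = ±(180 − 105.7) = ±74.3°.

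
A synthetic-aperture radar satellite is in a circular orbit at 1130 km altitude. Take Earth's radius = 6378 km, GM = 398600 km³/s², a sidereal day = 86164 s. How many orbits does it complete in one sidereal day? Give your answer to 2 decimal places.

13.31

Semi-major axis a = 6378 + 1130 = 7508 km. Period T = 2π√(a³/μ) = 2π√(7508³/398600) = 6474.4 s = 107.91 min.
Orbits per sidereal day = 86164 / 6474.4 = 13.308.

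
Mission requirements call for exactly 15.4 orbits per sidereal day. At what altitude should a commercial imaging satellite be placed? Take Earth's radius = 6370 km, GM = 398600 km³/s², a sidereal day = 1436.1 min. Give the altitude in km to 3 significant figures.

442 km

Required period T = 86166 / 15.4 = 5595.2 s.
From T = 2π√(a³/μ): a = (μ T²/4π²)^(1/3) = (398600 × 5595.2² / 4π²)^(1/3) = 6812 km.
Altitude h = a − R = 6812 − 6370 = 442 km.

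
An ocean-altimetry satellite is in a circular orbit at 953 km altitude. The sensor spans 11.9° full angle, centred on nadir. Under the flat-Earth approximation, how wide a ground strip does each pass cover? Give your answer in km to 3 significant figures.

199 km

Half-angle = 11.9°/2 = 5.95°.
Swath width ≈ 2h·tan(θ/2) = 2 × 953 × tan(5.95°) = 198.6 km.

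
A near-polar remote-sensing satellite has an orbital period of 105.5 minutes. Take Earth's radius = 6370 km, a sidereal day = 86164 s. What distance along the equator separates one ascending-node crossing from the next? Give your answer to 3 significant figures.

2940 km

T = 105.5 min = 6330.0 s.
During one orbit Earth rotates (6330.0 / 86164) × 360° = 26.45°.
At the equator that is 26.45° × (2π·6370/360) km/° = 26.45 × 111.2 = 2940 km.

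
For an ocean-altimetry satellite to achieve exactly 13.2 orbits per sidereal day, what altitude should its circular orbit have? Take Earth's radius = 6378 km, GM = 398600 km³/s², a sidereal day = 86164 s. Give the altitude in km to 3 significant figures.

1170 km

Required period T = 86164 / 13.2 = 6527.6 s.
From T = 2π√(a³/μ): a = (μ T²/4π²)^(1/3) = (398600 × 6527.6² / 4π²)^(1/3) = 7549 km.
Altitude h = a − R = 7549 − 6378 = 1171 km.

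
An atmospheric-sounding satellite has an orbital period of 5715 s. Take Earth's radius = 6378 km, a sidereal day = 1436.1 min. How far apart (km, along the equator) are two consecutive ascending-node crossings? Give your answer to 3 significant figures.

During one orbit Earth rotates (5715.0 / 86166) × 360° = 23.88°.
At the equator that is 23.88° × (2π·6378/360) km/° = 23.88 × 111.3 = 2658 km.

2660 km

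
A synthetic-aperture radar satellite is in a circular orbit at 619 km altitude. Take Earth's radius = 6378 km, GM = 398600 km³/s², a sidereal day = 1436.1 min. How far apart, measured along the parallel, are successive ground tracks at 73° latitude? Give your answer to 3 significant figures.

792 km

Semi-major axis a = 6378 + 619 = 6997 km. Period T = 2π√(a³/μ) = 2π√(6997³/398600) = 5824.8 s = 97.08 min.
Node shift per orbit = (5824.8/86166) × 360° = 24.34°.
Equatorial spacing = 24.34 × 111.3 km/° = 2709 km.
At 73° latitude, spacing = 2709 × cos(73°) = 792 km.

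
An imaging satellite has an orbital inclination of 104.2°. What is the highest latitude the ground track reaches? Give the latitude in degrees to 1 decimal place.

75.8°

Retrograde orbit: the ground track reaches ±(180° − i) = ±(180 − 104.2) = ±75.8°.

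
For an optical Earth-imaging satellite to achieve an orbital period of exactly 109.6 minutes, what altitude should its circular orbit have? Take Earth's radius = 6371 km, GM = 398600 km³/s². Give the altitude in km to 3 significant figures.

1220 km

T = 109.6 min = 6576.0 s.
From T = 2π√(a³/μ): a = (μ T²/4π²)^(1/3) = (398600 × 6576.0² / 4π²)^(1/3) = 7586 km.
Altitude h = a − R = 7586 − 6371 = 1215 km.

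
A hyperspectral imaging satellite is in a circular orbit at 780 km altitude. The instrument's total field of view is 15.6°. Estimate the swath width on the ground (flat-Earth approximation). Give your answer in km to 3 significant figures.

214 km

Half-angle = 15.6°/2 = 7.8°.
Swath width ≈ 2h·tan(θ/2) = 2 × 780 × tan(7.8°) = 213.7 km.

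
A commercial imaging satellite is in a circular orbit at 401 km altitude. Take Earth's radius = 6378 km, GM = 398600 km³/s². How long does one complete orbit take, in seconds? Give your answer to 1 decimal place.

Semi-major axis a = 6378 + 401 = 6779 km. Period T = 2π√(a³/μ) = 2π√(6779³/398600) = 5554.7 s = 92.58 min.

5554.7 seconds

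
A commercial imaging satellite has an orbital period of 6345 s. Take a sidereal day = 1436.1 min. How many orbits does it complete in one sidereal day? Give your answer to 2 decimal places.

Orbits per sidereal day = 86166 / 6345.0 = 13.580.

13.58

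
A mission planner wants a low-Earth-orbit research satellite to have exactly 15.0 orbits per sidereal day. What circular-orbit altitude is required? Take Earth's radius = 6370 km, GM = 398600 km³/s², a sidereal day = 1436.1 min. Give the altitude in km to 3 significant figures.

Required period T = 86166 / 15.0 = 5744.4 s.
From T = 2π√(a³/μ): a = (μ T²/4π²)^(1/3) = (398600 × 5744.4² / 4π²)^(1/3) = 6932 km.
Altitude h = a − R = 6932 − 6370 = 562 km.

562 km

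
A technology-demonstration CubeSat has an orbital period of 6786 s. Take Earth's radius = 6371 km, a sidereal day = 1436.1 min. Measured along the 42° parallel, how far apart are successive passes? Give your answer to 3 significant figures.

2340 km

Node shift per orbit = (6786.0/86166) × 360° = 28.35°.
Equatorial spacing = 28.35 × 111.2 km/° = 3153 km.
At 42° latitude, spacing = 3153 × cos(42°) = 2343 km.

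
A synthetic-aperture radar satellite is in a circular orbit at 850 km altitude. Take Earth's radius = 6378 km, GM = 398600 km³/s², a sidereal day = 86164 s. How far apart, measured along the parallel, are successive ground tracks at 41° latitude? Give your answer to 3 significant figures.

Semi-major axis a = 6378 + 850 = 7228 km. Period T = 2π√(a³/μ) = 2π√(7228³/398600) = 6115.6 s = 101.93 min.
Node shift per orbit = (6115.6/86164) × 360° = 25.55°.
Equatorial spacing = 25.55 × 111.3 km/° = 2844 km.
At 41° latitude, spacing = 2844 × cos(41°) = 2147 km.

2150 km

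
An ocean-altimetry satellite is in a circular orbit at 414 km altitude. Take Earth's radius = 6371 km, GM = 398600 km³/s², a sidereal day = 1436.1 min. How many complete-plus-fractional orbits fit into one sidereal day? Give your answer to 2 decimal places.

15.49

Semi-major axis a = 6371 + 414 = 6785 km. Period T = 2π√(a³/μ) = 2π√(6785³/398600) = 5562.1 s = 92.70 min.
Orbits per sidereal day = 86166 / 5562.1 = 15.492.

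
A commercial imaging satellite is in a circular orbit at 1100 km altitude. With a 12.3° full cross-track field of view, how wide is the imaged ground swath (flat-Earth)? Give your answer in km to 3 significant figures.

237 km

Half-angle = 12.3°/2 = 6.15°.
Swath width ≈ 2h·tan(θ/2) = 2 × 1100 × tan(6.15°) = 237.1 km.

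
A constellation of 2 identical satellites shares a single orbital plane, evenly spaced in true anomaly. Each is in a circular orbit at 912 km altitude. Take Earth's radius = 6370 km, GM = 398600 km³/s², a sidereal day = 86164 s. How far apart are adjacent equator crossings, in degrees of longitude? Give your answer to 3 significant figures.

Semi-major axis a = 6370 + 912 = 7282 km. Period T = 2π√(a³/μ) = 2π√(7282³/398600) = 6184.3 s = 103.07 min.
Single-satellite node shift = (6184.3/86164) × 360° = 25.84°.
With 2 satellites evenly phased, successive equator crossings are 25.84/2 = 12.919° apart.

12.9°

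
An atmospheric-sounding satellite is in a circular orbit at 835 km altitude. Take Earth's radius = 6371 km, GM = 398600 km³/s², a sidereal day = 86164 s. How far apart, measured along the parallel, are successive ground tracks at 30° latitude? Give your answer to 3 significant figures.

2450 km

Semi-major axis a = 6371 + 835 = 7206 km. Period T = 2π√(a³/μ) = 2π√(7206³/398600) = 6087.7 s = 101.46 min.
Node shift per orbit = (6087.7/86164) × 360° = 25.43°.
Equatorial spacing = 25.43 × 111.2 km/° = 2828 km.
At 30° latitude, spacing = 2828 × cos(30°) = 2449 km.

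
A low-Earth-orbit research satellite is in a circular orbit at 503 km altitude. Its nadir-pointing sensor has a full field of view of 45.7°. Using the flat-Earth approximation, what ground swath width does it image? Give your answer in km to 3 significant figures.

424 km

Half-angle = 45.7°/2 = 22.85°.
Swath width ≈ 2h·tan(θ/2) = 2 × 503 × tan(22.85°) = 423.9 km.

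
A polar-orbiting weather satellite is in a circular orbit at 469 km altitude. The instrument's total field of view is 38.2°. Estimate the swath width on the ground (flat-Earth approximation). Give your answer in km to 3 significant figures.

325 km

Half-angle = 38.2°/2 = 19.1°.
Swath width ≈ 2h·tan(θ/2) = 2 × 469 × tan(19.1°) = 324.8 km.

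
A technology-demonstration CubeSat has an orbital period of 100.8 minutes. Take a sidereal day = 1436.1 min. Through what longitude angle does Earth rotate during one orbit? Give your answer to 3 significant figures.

T = 100.8 min = 6048.0 s.
During one orbit Earth rotates (6048.0 / 86166) × 360° = 25.27°.

25.3°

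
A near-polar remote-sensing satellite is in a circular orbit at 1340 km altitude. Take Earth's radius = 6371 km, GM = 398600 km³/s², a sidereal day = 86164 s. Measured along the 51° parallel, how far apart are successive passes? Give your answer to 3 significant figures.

Semi-major axis a = 6371 + 1340 = 7711 km. Period T = 2π√(a³/μ) = 2π√(7711³/398600) = 6738.7 s = 112.31 min.
Node shift per orbit = (6738.7/86164) × 360° = 28.15°.
Equatorial spacing = 28.15 × 111.2 km/° = 3131 km.
At 51° latitude, spacing = 3131 × cos(51°) = 1970 km.

1970 km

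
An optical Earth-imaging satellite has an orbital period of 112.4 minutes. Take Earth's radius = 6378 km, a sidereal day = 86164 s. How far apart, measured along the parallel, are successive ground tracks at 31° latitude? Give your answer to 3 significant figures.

T = 112.4 min = 6744.0 s.
Node shift per orbit = (6744.0/86164) × 360° = 28.18°.
Equatorial spacing = 28.18 × 111.3 km/° = 3137 km.
At 31° latitude, spacing = 3137 × cos(31°) = 2689 km.

2690 km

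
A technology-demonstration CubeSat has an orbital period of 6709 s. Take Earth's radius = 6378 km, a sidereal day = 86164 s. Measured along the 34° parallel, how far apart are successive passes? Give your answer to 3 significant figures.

2590 km

Node shift per orbit = (6709.0/86164) × 360° = 28.03°.
Equatorial spacing = 28.03 × 111.3 km/° = 3120 km.
At 34° latitude, spacing = 3120 × cos(34°) = 2587 km.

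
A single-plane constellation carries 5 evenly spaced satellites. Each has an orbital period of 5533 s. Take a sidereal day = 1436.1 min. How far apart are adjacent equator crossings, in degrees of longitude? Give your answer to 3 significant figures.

Single-satellite node shift = (5533.0/86166) × 360° = 23.12°.
With 5 satellites evenly phased, successive equator crossings are 23.12/5 = 4.623° apart.

4.62°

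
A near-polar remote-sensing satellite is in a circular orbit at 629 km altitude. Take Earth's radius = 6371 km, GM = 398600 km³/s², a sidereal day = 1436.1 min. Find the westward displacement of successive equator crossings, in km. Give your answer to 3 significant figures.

2710 km

Semi-major axis a = 6371 + 629 = 7000 km. Period T = 2π√(a³/μ) = 2π√(7000³/398600) = 5828.5 s = 97.14 min.
During one orbit Earth rotates (5828.5 / 86166) × 360° = 24.35°.
At the equator that is 24.35° × (2π·6371/360) km/° = 24.35 × 111.2 = 2708 km.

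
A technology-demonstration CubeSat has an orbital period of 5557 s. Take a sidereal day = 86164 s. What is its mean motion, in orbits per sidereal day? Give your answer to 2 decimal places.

15.51

Orbits per sidereal day = 86164 / 5557.0 = 15.505.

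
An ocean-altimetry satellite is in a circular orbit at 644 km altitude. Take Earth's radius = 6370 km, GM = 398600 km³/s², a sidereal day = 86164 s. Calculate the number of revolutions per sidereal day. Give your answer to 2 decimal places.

Semi-major axis a = 6370 + 644 = 7014 km. Period T = 2π√(a³/μ) = 2π√(7014³/398600) = 5846.0 s = 97.43 min.
Orbits per sidereal day = 86164 / 5846.0 = 14.739.

14.74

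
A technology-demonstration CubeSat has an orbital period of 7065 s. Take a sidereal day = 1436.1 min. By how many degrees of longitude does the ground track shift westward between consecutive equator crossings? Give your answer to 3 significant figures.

During one orbit Earth rotates (7065.0 / 86166) × 360° = 29.52°.

29.5°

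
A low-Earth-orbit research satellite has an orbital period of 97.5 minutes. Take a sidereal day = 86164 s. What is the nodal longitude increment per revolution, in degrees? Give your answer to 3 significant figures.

T = 97.5 min = 5850.0 s.
During one orbit Earth rotates (5850.0 / 86164) × 360° = 24.44°.

24.4°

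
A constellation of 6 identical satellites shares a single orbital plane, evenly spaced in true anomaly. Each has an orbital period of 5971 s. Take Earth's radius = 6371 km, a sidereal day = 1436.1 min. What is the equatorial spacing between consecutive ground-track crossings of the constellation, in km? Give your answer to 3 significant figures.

462 km

Single-satellite node shift = (5971.0/86166) × 360° = 24.95°.
With 6 satellites evenly phased, successive equator crossings are 24.95/6 = 4.158° apart.
That is 4.158 × 111.2 = 462 km at the equator.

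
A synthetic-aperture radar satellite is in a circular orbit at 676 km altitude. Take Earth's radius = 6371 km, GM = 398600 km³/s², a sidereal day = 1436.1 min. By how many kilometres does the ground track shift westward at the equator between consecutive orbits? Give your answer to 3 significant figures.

Semi-major axis a = 6371 + 676 = 7047 km. Period T = 2π√(a³/μ) = 2π√(7047³/398600) = 5887.3 s = 98.12 min.
During one orbit Earth rotates (5887.3 / 86166) × 360° = 24.60°.
At the equator that is 24.60° × (2π·6371/360) km/° = 24.60 × 111.2 = 2735 km.

2740 km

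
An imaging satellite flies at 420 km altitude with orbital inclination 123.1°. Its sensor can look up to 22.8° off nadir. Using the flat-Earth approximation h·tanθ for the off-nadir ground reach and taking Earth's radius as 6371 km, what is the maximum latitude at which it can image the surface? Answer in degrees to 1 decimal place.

Retrograde orbit: the ground track reaches ±(180° − i) = ±(180 − 123.1) = ±56.9°.
Sensor half-swath on the ground ≈ 420·tan(22.8°) = 177 km = 1.59° of latitude.
Maximum observable latitude ≈ 56.9 + 1.59 = 58.5°.

58.5°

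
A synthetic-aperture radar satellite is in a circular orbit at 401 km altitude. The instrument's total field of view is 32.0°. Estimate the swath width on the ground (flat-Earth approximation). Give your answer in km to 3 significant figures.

Half-angle = 32.0°/2 = 16°.
Swath width ≈ 2h·tan(θ/2) = 2 × 401 × tan(16°) = 230.0 km.

230 km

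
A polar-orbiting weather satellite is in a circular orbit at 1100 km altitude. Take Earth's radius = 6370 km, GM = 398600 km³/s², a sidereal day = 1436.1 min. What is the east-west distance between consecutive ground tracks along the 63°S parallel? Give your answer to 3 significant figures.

1350 km

Semi-major axis a = 6370 + 1100 = 7470 km. Period T = 2π√(a³/μ) = 2π√(7470³/398600) = 6425.3 s = 107.09 min.
Node shift per orbit = (6425.3/86166) × 360° = 26.84°.
Equatorial spacing = 26.84 × 111.2 km/° = 2985 km.
At 63° latitude, spacing = 2985 × cos(63°) = 1355 km.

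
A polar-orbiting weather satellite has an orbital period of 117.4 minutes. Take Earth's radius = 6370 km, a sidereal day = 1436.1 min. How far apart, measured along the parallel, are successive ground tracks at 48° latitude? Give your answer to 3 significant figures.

2190 km

T = 117.4 min = 7044.0 s.
Node shift per orbit = (7044.0/86166) × 360° = 29.43°.
Equatorial spacing = 29.43 × 111.2 km/° = 3272 km.
At 48° latitude, spacing = 3272 × cos(48°) = 2189 km.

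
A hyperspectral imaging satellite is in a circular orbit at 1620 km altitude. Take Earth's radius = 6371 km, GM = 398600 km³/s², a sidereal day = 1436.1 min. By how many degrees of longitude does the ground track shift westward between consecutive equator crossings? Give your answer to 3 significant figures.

Semi-major axis a = 6371 + 1620 = 7991 km. Period T = 2π√(a³/μ) = 2π√(7991³/398600) = 7109.1 s = 118.48 min.
During one orbit Earth rotates (7109.1 / 86166) × 360° = 29.70°.

29.7°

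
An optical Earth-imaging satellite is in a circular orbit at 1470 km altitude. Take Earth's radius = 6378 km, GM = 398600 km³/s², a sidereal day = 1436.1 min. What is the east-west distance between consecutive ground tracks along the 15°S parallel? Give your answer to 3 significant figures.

3110 km

Semi-major axis a = 6378 + 1470 = 7848 km. Period T = 2π√(a³/μ) = 2π√(7848³/398600) = 6919.1 s = 115.32 min.
Node shift per orbit = (6919.1/86166) × 360° = 28.91°.
Equatorial spacing = 28.91 × 111.3 km/° = 3218 km.
At 15° latitude, spacing = 3218 × cos(15°) = 3108 km.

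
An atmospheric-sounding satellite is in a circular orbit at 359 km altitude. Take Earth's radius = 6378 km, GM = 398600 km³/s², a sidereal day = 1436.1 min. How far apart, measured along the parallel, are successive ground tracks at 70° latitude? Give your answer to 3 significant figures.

Semi-major axis a = 6378 + 359 = 6737 km. Period T = 2π√(a³/μ) = 2π√(6737³/398600) = 5503.1 s = 91.72 min.
Node shift per orbit = (5503.1/86166) × 360° = 22.99°.
Equatorial spacing = 22.99 × 111.3 km/° = 2559 km.
At 70° latitude, spacing = 2559 × cos(70°) = 875 km.

875 km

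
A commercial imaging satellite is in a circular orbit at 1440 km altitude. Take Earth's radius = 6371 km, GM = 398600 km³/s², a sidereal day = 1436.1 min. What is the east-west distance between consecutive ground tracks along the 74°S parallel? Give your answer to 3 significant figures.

880 km

Semi-major axis a = 6371 + 1440 = 7811 km. Period T = 2π√(a³/μ) = 2π√(7811³/398600) = 6870.2 s = 114.50 min.
Node shift per orbit = (6870.2/86166) × 360° = 28.70°.
Equatorial spacing = 28.70 × 111.2 km/° = 3192 km.
At 74° latitude, spacing = 3192 × cos(74°) = 880 km.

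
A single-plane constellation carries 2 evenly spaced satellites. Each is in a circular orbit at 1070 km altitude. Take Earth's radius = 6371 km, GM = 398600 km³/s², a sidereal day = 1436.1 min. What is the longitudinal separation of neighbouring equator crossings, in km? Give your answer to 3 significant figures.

Semi-major axis a = 6371 + 1070 = 7441 km. Period T = 2π√(a³/μ) = 2π√(7441³/398600) = 6387.9 s = 106.47 min.
Single-satellite node shift = (6387.9/86166) × 360° = 26.69°.
With 2 satellites evenly phased, successive equator crossings are 26.69/2 = 13.344° apart.
That is 13.344 × 111.2 = 1484 km at the equator.

1480 km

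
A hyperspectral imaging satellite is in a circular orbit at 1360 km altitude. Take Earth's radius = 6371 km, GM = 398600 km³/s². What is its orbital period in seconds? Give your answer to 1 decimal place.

Semi-major axis a = 6371 + 1360 = 7731 km. Period T = 2π√(a³/μ) = 2π√(7731³/398600) = 6765.0 s = 112.75 min.

6765.0 seconds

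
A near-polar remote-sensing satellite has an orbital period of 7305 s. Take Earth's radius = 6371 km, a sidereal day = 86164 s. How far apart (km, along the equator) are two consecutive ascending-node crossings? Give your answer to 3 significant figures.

During one orbit Earth rotates (7305.0 / 86164) × 360° = 30.52°.
At the equator that is 30.52° × (2π·6371/360) km/° = 30.52 × 111.2 = 3394 km.

3390 km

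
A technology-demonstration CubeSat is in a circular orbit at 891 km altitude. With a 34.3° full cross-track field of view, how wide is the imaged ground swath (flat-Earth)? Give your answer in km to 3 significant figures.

550 km

Half-angle = 34.3°/2 = 17.15°.
Swath width ≈ 2h·tan(θ/2) = 2 × 891 × tan(17.15°) = 549.9 km.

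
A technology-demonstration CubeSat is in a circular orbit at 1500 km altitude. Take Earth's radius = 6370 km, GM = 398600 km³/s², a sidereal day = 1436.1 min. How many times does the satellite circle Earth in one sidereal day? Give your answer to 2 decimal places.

Semi-major axis a = 6370 + 1500 = 7870 km. Period T = 2π√(a³/μ) = 2π√(7870³/398600) = 6948.2 s = 115.80 min.
Orbits per sidereal day = 86166 / 6948.2 = 12.401.

12.40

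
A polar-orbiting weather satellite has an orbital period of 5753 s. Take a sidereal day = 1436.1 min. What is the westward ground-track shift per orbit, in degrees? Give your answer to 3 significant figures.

During one orbit Earth rotates (5753.0 / 86166) × 360° = 24.04°.

24.0°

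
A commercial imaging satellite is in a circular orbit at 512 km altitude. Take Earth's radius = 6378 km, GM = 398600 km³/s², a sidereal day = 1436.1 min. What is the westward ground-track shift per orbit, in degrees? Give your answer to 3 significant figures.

Semi-major axis a = 6378 + 512 = 6890 km. Period T = 2π√(a³/μ) = 2π√(6890³/398600) = 5691.7 s = 94.86 min.
During one orbit Earth rotates (5691.7 / 86166) × 360° = 23.78°.

23.8°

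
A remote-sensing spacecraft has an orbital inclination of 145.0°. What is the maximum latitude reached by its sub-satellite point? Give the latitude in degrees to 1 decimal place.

35.0°

Retrograde orbit: the ground track reaches ±(180° − i) = ±(180 − 145.0) = ±35.0°.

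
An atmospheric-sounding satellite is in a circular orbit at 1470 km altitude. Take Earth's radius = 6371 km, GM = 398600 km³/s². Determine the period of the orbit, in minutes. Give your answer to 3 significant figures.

Semi-major axis a = 6371 + 1470 = 7841 km. Period T = 2π√(a³/μ) = 2π√(7841³/398600) = 6909.8 s = 115.16 min.

115 min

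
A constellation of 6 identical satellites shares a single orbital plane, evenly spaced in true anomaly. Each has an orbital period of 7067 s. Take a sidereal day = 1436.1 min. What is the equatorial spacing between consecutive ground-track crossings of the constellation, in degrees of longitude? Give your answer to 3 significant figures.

Single-satellite node shift = (7067.0/86166) × 360° = 29.53°.
With 6 satellites evenly phased, successive equator crossings are 29.53/6 = 4.921° apart.

4.92°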